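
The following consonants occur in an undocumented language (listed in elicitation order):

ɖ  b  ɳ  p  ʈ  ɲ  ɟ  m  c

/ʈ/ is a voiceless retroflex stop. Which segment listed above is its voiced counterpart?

/ɖ/

The voiced counterpart is a voiced retroflex stop — in this inventory, /ɖ/.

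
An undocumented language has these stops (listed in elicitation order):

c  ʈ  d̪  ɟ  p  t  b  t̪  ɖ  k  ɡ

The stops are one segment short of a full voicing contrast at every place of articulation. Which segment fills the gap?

bilabial: voiceless /p/, voiced /b/.
dental: voiceless /t̪/, voiced /d̪/.
alveolar: voiceless /t/, voiced —.
retroflex: voiceless /ʈ/, voiced /ɖ/.
palatal: voiceless /c/, voiced /ɟ/.
velar: voiceless /k/, voiced /ɡ/.
The alveolar row has no voiced member, so the gap is the voiced alveolar stop /d/.

/d/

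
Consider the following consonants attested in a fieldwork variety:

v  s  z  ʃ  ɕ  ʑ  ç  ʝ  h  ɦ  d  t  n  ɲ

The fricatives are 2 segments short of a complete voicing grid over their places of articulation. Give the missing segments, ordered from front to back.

/f/, /ʒ/

labiodental: voiceless —, voiced /v/.
alveolar: voiceless /s/, voiced /z/.
postalveolar: voiceless /ʃ/, voiced —.
alveolo-palatal: voiceless /ɕ/, voiced /ʑ/.
palatal: voiceless /ç/, voiced /ʝ/.
glottal: voiceless /h/, voiced /ɦ/.
Gaps, from front to back: labiodental lacks voiceless (/f/); postalveolar lacks voiced (/ʒ/).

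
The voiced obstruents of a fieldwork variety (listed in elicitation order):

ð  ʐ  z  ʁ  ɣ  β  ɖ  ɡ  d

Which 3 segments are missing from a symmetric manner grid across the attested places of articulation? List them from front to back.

/b/, /d̪/, /ɢ/

Stop: /d/ (alveolar), /ɖ/ (retroflex), /ɡ/ (velar).
Fricative: /β/ (bilabial), /ð/ (dental), /z/ (alveolar), /ʐ/ (retroflex), /ɣ/ (velar), /ʁ/ (uvular).
Gaps, from front to back: bilabial lacks stop (/b/); dental lacks stop (/d̪/); uvular lacks stop (/ɢ/).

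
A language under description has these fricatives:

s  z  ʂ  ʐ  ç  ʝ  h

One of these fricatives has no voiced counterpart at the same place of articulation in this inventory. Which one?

/h/

Alveolar: /s/ ~ /z/
Retroflex: /ʂ/ ~ /ʐ/
Palatal: /ç/ ~ /ʝ/
Glottal: only /h/ (voiceless); no voiced partner.
So /h/ is the unpaired segment.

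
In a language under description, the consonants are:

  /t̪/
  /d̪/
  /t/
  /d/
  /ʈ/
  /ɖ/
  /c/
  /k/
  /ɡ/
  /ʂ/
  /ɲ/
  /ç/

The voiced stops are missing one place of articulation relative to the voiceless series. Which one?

palatal

Voiceless: /t̪/ (dental), /t/ (alveolar), /ʈ/ (retroflex), /c/ (palatal), /k/ (velar).
Voiced: /d̪/ (dental), /d/ (alveolar), /ɖ/ (retroflex), /ɡ/ (velar).
Every place of articulation has a voiced member except palatal, where /ɟ/ would be expected.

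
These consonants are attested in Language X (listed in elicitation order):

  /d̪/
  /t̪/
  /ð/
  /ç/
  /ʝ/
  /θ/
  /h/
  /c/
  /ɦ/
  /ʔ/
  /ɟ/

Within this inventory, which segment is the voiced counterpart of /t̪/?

/t̪/ is a voiceless dental stop.
The voiced counterpart is a voiced dental stop — in this inventory, /d̪/.

/d̪/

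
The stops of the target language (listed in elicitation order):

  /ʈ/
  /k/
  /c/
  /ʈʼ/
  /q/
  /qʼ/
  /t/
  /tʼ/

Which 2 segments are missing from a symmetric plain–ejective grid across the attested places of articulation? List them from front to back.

/cʼ/, /kʼ/

place of articulation  plain     ejective
alveolar          t         tʼ      
retroflex         ʈ         ʈʼ      
palatal           c         —       
velar             k         —       
uvular            q         qʼ      
Gaps, from front to back: palatal lacks ejective (/cʼ/); velar lacks ejective (/kʼ/).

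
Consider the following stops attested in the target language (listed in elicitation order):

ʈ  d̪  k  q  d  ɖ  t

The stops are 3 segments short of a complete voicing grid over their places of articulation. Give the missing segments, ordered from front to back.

/t̪/, /ɡ/, /ɢ/

place of articulation  voiceless  voiced  
dental            —         d̪      
alveolar          t         d       
retroflex         ʈ         ɖ       
velar             k         —       
uvular            q         —       
Gaps, from front to back: dental lacks voiceless (/t̪/); velar lacks voiced (/ɡ/); uvular lacks voiced (/ɢ/).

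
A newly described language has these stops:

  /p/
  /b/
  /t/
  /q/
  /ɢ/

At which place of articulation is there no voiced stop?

alveolar

bilabial: voiceless /p/, voiced /b/.
alveolar: voiceless /t/, voiced —.
uvular: voiceless /q/, voiced /ɢ/.
Every place of articulation has a voiced member except alveolar, where /d/ would be expected.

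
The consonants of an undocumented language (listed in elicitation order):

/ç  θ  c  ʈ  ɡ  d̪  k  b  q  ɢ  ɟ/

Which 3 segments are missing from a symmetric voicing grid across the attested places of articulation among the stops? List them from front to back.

bilabial: voiceless —, voiced /b/.
dental: voiceless —, voiced /d̪/.
retroflex: voiceless /ʈ/, voiced —.
palatal: voiceless /c/, voiced /ɟ/.
velar: voiceless /k/, voiced /ɡ/.
uvular: voiceless /q/, voiced /ɢ/.
Gaps, from front to back: bilabial lacks voiceless (/p/); dental lacks voiceless (/t̪/); retroflex lacks voiced (/ɖ/).

/p/, /t̪/, /ɖ/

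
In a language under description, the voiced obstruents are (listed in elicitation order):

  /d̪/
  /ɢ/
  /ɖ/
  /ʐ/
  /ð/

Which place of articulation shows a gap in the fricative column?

Stop: /d̪/ (dental), /ɖ/ (retroflex), /ɢ/ (uvular).
Fricative: /ð/ (dental), /ʐ/ (retroflex).
Every place of articulation has a fricative member except uvular, where /ʁ/ would be expected.

uvular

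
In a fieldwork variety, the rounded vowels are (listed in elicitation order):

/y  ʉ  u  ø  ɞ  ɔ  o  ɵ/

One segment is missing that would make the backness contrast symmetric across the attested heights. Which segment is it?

/œ/

high: front /y/, central /ʉ/, back /u/.
high-mid: front /ø/, central /ɵ/, back /o/.
low-mid: front —, central /ɞ/, back /ɔ/.
The low-mid row has no front member, so the gap is the low-mid front rounded vowel /œ/.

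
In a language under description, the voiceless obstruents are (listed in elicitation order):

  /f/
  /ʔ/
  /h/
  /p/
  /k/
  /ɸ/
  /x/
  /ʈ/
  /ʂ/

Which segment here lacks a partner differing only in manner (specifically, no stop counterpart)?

Bilabial: /p/ ~ /ɸ/
Retroflex: /ʈ/ ~ /ʂ/
Velar: /k/ ~ /x/
Glottal: /ʔ/ ~ /h/
Labiodental: only /f/ (fricative); no stop partner.
So /f/ is the unpaired segment.

/f/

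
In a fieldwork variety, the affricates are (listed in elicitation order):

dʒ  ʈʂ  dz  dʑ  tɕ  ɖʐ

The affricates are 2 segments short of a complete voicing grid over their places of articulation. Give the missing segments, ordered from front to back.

alveolar: voiceless —, voiced /dz/.
postalveolar: voiceless —, voiced /dʒ/.
retroflex: voiceless /ʈʂ/, voiced /ɖʐ/.
alveolo-palatal: voiceless /tɕ/, voiced /dʑ/.
Gaps, from front to back: alveolar lacks voiceless (/ts/); postalveolar lacks voiceless (/tʃ/).

/ts/, /tʃ/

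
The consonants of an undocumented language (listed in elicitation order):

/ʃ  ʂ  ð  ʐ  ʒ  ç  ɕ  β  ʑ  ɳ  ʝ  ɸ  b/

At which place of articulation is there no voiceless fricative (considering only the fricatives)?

place of articulation  voiceless  voiced  
bilabial          ɸ         β       
dental            —         ð       
postalveolar      ʃ         ʒ       
retroflex         ʂ         ʐ       
alveolo-palatal   ɕ         ʑ       
palatal           ç         ʝ       
Every place of articulation has a voiceless member except dental, where /θ/ would be expected.

dental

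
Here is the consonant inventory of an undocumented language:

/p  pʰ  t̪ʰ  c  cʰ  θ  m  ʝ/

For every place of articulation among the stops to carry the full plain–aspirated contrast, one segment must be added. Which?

Plain: /p/ (bilabial), /c/ (palatal).
Aspirated: /pʰ/ (bilabial), /t̪ʰ/ (dental), /cʰ/ (palatal).
The dental row has no plain member, so the gap is the plain dental stop /t̪/.

/t̪/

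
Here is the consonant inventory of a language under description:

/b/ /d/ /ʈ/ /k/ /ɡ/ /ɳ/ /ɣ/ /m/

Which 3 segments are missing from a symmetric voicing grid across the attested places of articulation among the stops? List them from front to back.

bilabial: voiceless —, voiced /b/.
alveolar: voiceless —, voiced /d/.
retroflex: voiceless /ʈ/, voiced —.
velar: voiceless /k/, voiced /ɡ/.
Gaps, from front to back: bilabial lacks voiceless (/p/); alveolar lacks voiceless (/t/); retroflex lacks voiced (/ɖ/).

/p/, /t/, /ɖ/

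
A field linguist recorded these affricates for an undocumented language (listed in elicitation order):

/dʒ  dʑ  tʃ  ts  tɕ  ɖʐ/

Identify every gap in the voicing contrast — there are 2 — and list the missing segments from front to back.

/dz/, /ʈʂ/

alveolar: voiceless /ts/, voiced —.
postalveolar: voiceless /tʃ/, voiced /dʒ/.
retroflex: voiceless —, voiced /ɖʐ/.
alveolo-palatal: voiceless /tɕ/, voiced /dʑ/.
Gaps, from front to back: alveolar lacks voiced (/dz/); retroflex lacks voiceless (/ʈʂ/).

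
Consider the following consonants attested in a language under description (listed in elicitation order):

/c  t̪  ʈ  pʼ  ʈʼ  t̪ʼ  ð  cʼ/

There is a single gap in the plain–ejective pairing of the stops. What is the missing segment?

bilabial: plain —, ejective /pʼ/.
dental: plain /t̪/, ejective /t̪ʼ/.
retroflex: plain /ʈ/, ejective /ʈʼ/.
palatal: plain /c/, ejective /cʼ/.
The bilabial row has no plain member, so the gap is the plain bilabial stop /p/.

/p/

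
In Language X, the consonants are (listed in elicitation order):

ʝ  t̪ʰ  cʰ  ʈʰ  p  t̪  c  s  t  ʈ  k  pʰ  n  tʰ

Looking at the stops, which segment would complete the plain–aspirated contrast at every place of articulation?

/kʰ/

place of articulation  plain     aspirated
bilabial          p         pʰ      
dental            t̪        t̪ʰ     
alveolar          t         tʰ      
retroflex         ʈ         ʈʰ      
palatal           c         cʰ      
velar             k         —       
The velar row has no aspirated member, so the gap is the aspirated velar stop /kʰ/.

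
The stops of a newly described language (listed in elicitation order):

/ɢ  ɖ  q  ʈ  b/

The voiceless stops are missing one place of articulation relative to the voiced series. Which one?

Voiceless: /ʈ/ (retroflex), /q/ (uvular).
Voiced: /b/ (bilabial), /ɖ/ (retroflex), /ɢ/ (uvular).
Every place of articulation has a voiceless member except bilabial, where /p/ would be expected.

bilabial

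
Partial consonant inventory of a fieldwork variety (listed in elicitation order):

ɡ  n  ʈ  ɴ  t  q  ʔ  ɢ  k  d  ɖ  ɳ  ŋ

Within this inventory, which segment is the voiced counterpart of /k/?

/ɡ/

/k/ is a voiceless velar stop.
The voiced counterpart is a voiced velar stop — in this inventory, /ɡ/.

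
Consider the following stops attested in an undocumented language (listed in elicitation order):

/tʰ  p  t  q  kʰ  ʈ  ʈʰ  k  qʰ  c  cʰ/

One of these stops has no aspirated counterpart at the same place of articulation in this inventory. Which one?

Alveolar: /t/ ~ /tʰ/
Retroflex: /ʈ/ ~ /ʈʰ/
Palatal: /c/ ~ /cʰ/
Velar: /k/ ~ /kʰ/
Uvular: /q/ ~ /qʰ/
Bilabial: only /p/ (plain); no aspirated partner.
So /p/ is the unpaired segment.

/p/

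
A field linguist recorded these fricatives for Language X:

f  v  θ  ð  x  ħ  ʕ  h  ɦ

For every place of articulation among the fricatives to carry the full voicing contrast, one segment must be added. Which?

place of articulation  voiceless  voiced  
labiodental       f         v       
dental            θ         ð       
velar             x         —       
pharyngeal        ħ         ʕ       
glottal           h         ɦ       
The velar row has no voiced member, so the gap is the voiced velar fricative /ɣ/.

/ɣ/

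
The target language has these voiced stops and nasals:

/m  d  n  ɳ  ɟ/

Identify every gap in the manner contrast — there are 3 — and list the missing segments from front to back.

/b/, /ɖ/, /ɲ/

place of articulation  oral stop  nasal   
bilabial          —         m       
alveolar          d         n       
retroflex         —         ɳ       
palatal           ɟ         —       
Gaps, from front to back: bilabial lacks oral stop (/b/); retroflex lacks oral stop (/ɖ/); palatal lacks nasal (/ɲ/).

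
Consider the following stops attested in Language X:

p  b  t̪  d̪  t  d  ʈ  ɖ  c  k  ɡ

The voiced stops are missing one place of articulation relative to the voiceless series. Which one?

bilabial: voiceless /p/, voiced /b/.
dental: voiceless /t̪/, voiced /d̪/.
alveolar: voiceless /t/, voiced /d/.
retroflex: voiceless /ʈ/, voiced /ɖ/.
palatal: voiceless /c/, voiced —.
velar: voiceless /k/, voiced /ɡ/.
Every place of articulation has a voiced member except palatal, where /ɟ/ would be expected.

palatal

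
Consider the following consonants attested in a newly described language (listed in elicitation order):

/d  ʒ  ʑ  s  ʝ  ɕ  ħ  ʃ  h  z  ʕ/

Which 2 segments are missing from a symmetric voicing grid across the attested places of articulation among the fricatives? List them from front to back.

/ç/, /ɦ/

alveolar: voiceless /s/, voiced /z/.
postalveolar: voiceless /ʃ/, voiced /ʒ/.
alveolo-palatal: voiceless /ɕ/, voiced /ʑ/.
palatal: voiceless —, voiced /ʝ/.
pharyngeal: voiceless /ħ/, voiced /ʕ/.
glottal: voiceless /h/, voiced —.
Gaps, from front to back: palatal lacks voiceless (/ç/); glottal lacks voiced (/ɦ/).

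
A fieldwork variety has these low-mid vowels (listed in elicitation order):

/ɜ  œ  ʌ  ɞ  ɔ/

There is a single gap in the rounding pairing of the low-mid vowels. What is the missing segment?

/ɛ/

backness          unrounded  rounded 
front             —         œ       
central           ɜ         ɞ       
back              ʌ         ɔ       
The front row has no unrounded member, so the gap is the front unrounded vowel /ɛ/.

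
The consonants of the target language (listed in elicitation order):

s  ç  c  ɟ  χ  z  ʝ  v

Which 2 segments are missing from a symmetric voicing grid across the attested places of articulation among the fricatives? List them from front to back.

Voiceless: /s/ (alveolar), /ç/ (palatal), /χ/ (uvular).
Voiced: /v/ (labiodental), /z/ (alveolar), /ʝ/ (palatal).
Gaps, from front to back: labiodental lacks voiceless (/f/); uvular lacks voiced (/ʁ/).

/f/, /ʁ/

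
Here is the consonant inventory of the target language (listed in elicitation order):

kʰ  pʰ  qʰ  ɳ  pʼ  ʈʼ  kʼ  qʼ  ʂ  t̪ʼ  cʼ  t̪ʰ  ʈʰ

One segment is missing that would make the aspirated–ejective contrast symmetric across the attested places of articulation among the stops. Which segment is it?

/cʰ/

bilabial: aspirated /pʰ/, ejective /pʼ/.
dental: aspirated /t̪ʰ/, ejective /t̪ʼ/.
retroflex: aspirated /ʈʰ/, ejective /ʈʼ/.
palatal: aspirated —, ejective /cʼ/.
velar: aspirated /kʰ/, ejective /kʼ/.
uvular: aspirated /qʰ/, ejective /qʼ/.
The palatal row has no aspirated member, so the gap is the aspirated palatal stop /cʰ/.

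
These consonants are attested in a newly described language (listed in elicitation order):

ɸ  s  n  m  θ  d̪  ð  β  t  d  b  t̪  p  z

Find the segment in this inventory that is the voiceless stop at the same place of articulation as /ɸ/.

/p/

/ɸ/ is a voiceless bilabial fricative.
The voiceless stop at the same place is a voiceless bilabial stop — in this inventory, /p/.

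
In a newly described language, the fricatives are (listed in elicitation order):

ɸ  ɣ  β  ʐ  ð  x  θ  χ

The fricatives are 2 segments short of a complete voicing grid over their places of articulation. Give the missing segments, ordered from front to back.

/ʂ/, /ʁ/

Voiceless: /ɸ/ (bilabial), /θ/ (dental), /x/ (velar), /χ/ (uvular).
Voiced: /β/ (bilabial), /ð/ (dental), /ʐ/ (retroflex), /ɣ/ (velar).
Gaps, from front to back: retroflex lacks voiceless (/ʂ/); uvular lacks voiced (/ʁ/).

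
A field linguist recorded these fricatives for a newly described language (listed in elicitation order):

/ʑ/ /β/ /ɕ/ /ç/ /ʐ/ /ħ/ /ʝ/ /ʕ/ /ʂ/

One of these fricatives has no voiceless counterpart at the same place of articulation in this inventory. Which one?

Retroflex: /ʂ/ ~ /ʐ/
Alveolo-palatal: /ɕ/ ~ /ʑ/
Palatal: /ç/ ~ /ʝ/
Pharyngeal: /ħ/ ~ /ʕ/
Bilabial: only /β/ (voiced); no voiceless partner.
So /β/ is the unpaired segment.

/β/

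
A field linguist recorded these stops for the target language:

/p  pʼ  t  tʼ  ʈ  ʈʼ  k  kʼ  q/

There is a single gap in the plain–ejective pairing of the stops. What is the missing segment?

place of articulation  plain     ejective
bilabial          p         pʼ      
alveolar          t         tʼ      
retroflex         ʈ         ʈʼ      
velar             k         kʼ      
uvular            q         —       
The uvular row has no ejective member, so the gap is the ejective uvular stop /qʼ/.

/qʼ/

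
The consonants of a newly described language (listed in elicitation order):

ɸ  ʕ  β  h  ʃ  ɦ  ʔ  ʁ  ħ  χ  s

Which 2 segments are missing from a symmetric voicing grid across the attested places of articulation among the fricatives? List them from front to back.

/z/, /ʒ/

place of articulation  voiceless  voiced  
bilabial          ɸ         β       
alveolar          s         —       
postalveolar      ʃ         —       
uvular            χ         ʁ       
pharyngeal        ħ         ʕ       
glottal           h         ɦ       
Gaps, from front to back: alveolar lacks voiced (/z/); postalveolar lacks voiced (/ʒ/).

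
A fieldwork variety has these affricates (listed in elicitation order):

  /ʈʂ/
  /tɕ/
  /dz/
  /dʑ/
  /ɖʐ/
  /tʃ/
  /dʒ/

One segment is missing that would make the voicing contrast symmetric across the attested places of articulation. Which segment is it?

/ts/

Voiceless: /tʃ/ (postalveolar), /ʈʂ/ (retroflex), /tɕ/ (alveolo-palatal).
Voiced: /dz/ (alveolar), /dʒ/ (postalveolar), /ɖʐ/ (retroflex), /dʑ/ (alveolo-palatal).
The alveolar row has no voiceless member, so the gap is the voiceless alveolar affricate /ts/.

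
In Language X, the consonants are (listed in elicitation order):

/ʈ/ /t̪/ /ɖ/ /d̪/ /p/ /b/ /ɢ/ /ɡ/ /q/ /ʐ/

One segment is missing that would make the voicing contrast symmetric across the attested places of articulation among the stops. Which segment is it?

/k/

bilabial: voiceless /p/, voiced /b/.
dental: voiceless /t̪/, voiced /d̪/.
retroflex: voiceless /ʈ/, voiced /ɖ/.
velar: voiceless —, voiced /ɡ/.
uvular: voiceless /q/, voiced /ɢ/.
The velar row has no voiceless member, so the gap is the voiceless velar stop /k/.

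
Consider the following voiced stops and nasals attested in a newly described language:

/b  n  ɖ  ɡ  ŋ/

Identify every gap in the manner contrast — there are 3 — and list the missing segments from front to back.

bilabial: oral stop /b/, nasal —.
alveolar: oral stop —, nasal /n/.
retroflex: oral stop /ɖ/, nasal —.
velar: oral stop /ɡ/, nasal /ŋ/.
Gaps, from front to back: bilabial lacks nasal (/m/); alveolar lacks oral stop (/d/); retroflex lacks nasal (/ɳ/).

/m/, /d/, /ɳ/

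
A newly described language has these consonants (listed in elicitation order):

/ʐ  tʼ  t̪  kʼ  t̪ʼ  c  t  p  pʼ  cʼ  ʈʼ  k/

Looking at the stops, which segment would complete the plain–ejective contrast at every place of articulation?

Plain: /p/ (bilabial), /t̪/ (dental), /t/ (alveolar), /c/ (palatal), /k/ (velar).
Ejective: /pʼ/ (bilabial), /t̪ʼ/ (dental), /tʼ/ (alveolar), /ʈʼ/ (retroflex), /cʼ/ (palatal), /kʼ/ (velar).
The retroflex row has no plain member, so the gap is the plain retroflex stop /ʈ/.

/ʈ/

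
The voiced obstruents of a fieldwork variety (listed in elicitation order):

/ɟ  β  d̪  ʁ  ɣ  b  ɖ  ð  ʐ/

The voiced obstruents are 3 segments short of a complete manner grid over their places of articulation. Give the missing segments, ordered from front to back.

/ʝ/, /ɡ/, /ɢ/

Stop: /b/ (bilabial), /d̪/ (dental), /ɖ/ (retroflex), /ɟ/ (palatal).
Fricative: /β/ (bilabial), /ð/ (dental), /ʐ/ (retroflex), /ɣ/ (velar), /ʁ/ (uvular).
Gaps, from front to back: palatal lacks fricative (/ʝ/); velar lacks stop (/ɡ/); uvular lacks stop (/ɢ/).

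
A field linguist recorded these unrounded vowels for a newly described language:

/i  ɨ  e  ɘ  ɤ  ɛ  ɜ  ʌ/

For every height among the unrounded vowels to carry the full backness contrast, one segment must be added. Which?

/ɯ/

Front: /i/ (high), /e/ (high-mid), /ɛ/ (low-mid).
Central: /ɨ/ (high), /ɘ/ (high-mid), /ɜ/ (low-mid).
Back: /ɤ/ (high-mid), /ʌ/ (low-mid).
The high row has no back member, so the gap is the high back unrounded vowel /ɯ/.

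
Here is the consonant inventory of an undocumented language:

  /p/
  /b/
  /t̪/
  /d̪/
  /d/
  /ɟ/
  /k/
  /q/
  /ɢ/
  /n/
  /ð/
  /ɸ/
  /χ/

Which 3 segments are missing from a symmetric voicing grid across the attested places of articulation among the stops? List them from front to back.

/t/, /c/, /ɡ/

bilabial: voiceless /p/, voiced /b/.
dental: voiceless /t̪/, voiced /d̪/.
alveolar: voiceless —, voiced /d/.
palatal: voiceless —, voiced /ɟ/.
velar: voiceless /k/, voiced —.
uvular: voiceless /q/, voiced /ɢ/.
Gaps, from front to back: alveolar lacks voiceless (/t/); palatal lacks voiceless (/c/); velar lacks voiced (/ɡ/).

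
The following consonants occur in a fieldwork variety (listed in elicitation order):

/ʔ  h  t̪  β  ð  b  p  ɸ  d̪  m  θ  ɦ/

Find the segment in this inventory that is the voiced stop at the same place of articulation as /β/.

/b/

/β/ is a voiced bilabial fricative.
The voiced stop at the same place is a voiced bilabial stop — in this inventory, /b/.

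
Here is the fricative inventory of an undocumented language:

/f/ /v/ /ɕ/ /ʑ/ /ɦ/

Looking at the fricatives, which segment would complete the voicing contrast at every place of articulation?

Voiceless: /f/ (labiodental), /ɕ/ (alveolo-palatal).
Voiced: /v/ (labiodental), /ʑ/ (alveolo-palatal), /ɦ/ (glottal).
The glottal row has no voiceless member, so the gap is the voiceless glottal fricative /h/.

/h/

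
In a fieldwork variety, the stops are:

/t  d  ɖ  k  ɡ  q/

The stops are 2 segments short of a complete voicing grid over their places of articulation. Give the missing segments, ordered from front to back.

place of articulation  voiceless  voiced  
alveolar          t         d       
retroflex         —         ɖ       
velar             k         ɡ       
uvular            q         —       
Gaps, from front to back: retroflex lacks voiceless (/ʈ/); uvular lacks voiced (/ɢ/).

/ʈ/, /ɢ/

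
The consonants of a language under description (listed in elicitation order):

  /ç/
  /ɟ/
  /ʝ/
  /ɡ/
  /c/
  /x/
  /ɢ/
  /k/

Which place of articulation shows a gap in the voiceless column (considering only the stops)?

uvular

palatal: voiceless /c/, voiced /ɟ/.
velar: voiceless /k/, voiced /ɡ/.
uvular: voiceless —, voiced /ɢ/.
Every place of articulation has a voiceless member except uvular, where /q/ would be expected.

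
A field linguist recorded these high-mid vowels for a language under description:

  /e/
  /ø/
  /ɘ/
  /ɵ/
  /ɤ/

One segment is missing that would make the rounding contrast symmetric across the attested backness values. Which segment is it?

backness          unrounded  rounded 
front             e         ø       
central           ɘ         ɵ       
back              ɤ         —       
The back row has no rounded member, so the gap is the back rounded vowel /o/.

/o/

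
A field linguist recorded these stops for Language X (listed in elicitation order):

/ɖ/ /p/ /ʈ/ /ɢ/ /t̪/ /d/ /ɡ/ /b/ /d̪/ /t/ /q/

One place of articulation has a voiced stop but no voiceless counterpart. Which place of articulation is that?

velar

Voiceless: /p/ (bilabial), /t̪/ (dental), /t/ (alveolar), /ʈ/ (retroflex), /q/ (uvular).
Voiced: /b/ (bilabial), /d̪/ (dental), /d/ (alveolar), /ɖ/ (retroflex), /ɡ/ (velar), /ɢ/ (uvular).
Every place of articulation has a voiceless member except velar, where /k/ would be expected.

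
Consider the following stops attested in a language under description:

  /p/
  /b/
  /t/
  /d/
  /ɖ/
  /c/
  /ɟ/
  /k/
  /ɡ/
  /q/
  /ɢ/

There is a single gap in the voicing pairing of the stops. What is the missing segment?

/ʈ/

bilabial: voiceless /p/, voiced /b/.
alveolar: voiceless /t/, voiced /d/.
retroflex: voiceless —, voiced /ɖ/.
palatal: voiceless /c/, voiced /ɟ/.
velar: voiceless /k/, voiced /ɡ/.
uvular: voiceless /q/, voiced /ɢ/.
The retroflex row has no voiceless member, so the gap is the voiceless retroflex stop /ʈ/.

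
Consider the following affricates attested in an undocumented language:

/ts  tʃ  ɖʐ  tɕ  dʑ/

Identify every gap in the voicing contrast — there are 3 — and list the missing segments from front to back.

place of articulation  voiceless  voiced  
alveolar          ts        —       
postalveolar      tʃ        —       
retroflex         —         ɖʐ      
alveolo-palatal   tɕ        dʑ      
Gaps, from front to back: alveolar lacks voiced (/dz/); postalveolar lacks voiced (/dʒ/); retroflex lacks voiceless (/ʈʂ/).

/dz/, /dʒ/, /ʈʂ/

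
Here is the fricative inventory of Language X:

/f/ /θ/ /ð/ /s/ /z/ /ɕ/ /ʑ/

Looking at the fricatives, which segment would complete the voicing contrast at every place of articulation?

/v/

place of articulation  voiceless  voiced  
labiodental       f         —       
dental            θ         ð       
alveolar          s         z       
alveolo-palatal   ɕ         ʑ       
The labiodental row has no voiced member, so the gap is the voiced labiodental fricative /v/.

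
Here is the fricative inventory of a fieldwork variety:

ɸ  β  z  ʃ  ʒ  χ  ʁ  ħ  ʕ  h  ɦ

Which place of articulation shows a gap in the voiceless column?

alveolar

bilabial: voiceless /ɸ/, voiced /β/.
alveolar: voiceless —, voiced /z/.
postalveolar: voiceless /ʃ/, voiced /ʒ/.
uvular: voiceless /χ/, voiced /ʁ/.
pharyngeal: voiceless /ħ/, voiced /ʕ/.
glottal: voiceless /h/, voiced /ɦ/.
Every place of articulation has a voiceless member except alveolar, where /s/ would be expected.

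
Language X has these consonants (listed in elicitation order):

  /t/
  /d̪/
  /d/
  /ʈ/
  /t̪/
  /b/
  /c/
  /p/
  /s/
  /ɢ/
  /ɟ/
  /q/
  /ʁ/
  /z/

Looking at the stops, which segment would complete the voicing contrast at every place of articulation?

bilabial: voiceless /p/, voiced /b/.
dental: voiceless /t̪/, voiced /d̪/.
alveolar: voiceless /t/, voiced /d/.
retroflex: voiceless /ʈ/, voiced —.
palatal: voiceless /c/, voiced /ɟ/.
uvular: voiceless /q/, voiced /ɢ/.
The retroflex row has no voiced member, so the gap is the voiced retroflex stop /ɖ/.

/ɖ/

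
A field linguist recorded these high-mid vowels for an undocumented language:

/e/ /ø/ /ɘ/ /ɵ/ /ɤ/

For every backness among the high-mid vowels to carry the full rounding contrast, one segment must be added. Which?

backness          unrounded  rounded 
front             e         ø       
central           ɘ         ɵ       
back              ɤ         —       
The back row has no rounded member, so the gap is the back rounded vowel /o/.

/o/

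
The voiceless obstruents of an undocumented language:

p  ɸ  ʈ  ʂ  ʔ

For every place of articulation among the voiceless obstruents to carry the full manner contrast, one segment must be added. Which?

Stop: /p/ (bilabial), /ʈ/ (retroflex), /ʔ/ (glottal).
Fricative: /ɸ/ (bilabial), /ʂ/ (retroflex).
The glottal row has no fricative member, so the gap is the glottal fricative /h/.

/h/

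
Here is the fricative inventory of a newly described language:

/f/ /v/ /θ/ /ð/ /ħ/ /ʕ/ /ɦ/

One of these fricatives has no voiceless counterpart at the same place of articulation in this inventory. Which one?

/ɦ/

Labiodental: /f/ ~ /v/
Dental: /θ/ ~ /ð/
Pharyngeal: /ħ/ ~ /ʕ/
Glottal: only /ɦ/ (voiced); no voiceless partner.
So /ɦ/ is the unpaired segment.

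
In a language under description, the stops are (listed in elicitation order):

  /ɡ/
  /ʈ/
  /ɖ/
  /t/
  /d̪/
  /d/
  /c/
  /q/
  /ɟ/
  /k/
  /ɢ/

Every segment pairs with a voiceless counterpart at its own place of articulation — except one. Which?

/d̪/

Alveolar: /t/ ~ /d/
Retroflex: /ʈ/ ~ /ɖ/
Palatal: /c/ ~ /ɟ/
Velar: /k/ ~ /ɡ/
Uvular: /q/ ~ /ɢ/
Dental: only /d̪/ (voiced); no voiceless partner.
So /d̪/ is the unpaired segment.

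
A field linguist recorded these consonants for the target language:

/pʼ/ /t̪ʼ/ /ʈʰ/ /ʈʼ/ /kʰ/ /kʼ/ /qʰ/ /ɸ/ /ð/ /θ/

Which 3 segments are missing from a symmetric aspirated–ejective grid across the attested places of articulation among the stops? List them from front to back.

/pʰ/, /t̪ʰ/, /qʼ/

place of articulation  aspirated  ejective
bilabial          —         pʼ      
dental            —         t̪ʼ     
retroflex         ʈʰ        ʈʼ      
velar             kʰ        kʼ      
uvular            qʰ        —       
Gaps, from front to back: bilabial lacks aspirated (/pʰ/); dental lacks aspirated (/t̪ʰ/); uvular lacks ejective (/qʼ/).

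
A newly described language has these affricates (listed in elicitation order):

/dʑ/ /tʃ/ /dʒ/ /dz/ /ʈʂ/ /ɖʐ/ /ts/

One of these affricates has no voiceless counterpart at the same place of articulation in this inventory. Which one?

/dʑ/

Alveolar: /ts/ ~ /dz/
Postalveolar: /tʃ/ ~ /dʒ/
Retroflex: /ʈʂ/ ~ /ɖʐ/
Alveolo-palatal: only /dʑ/ (voiced); no voiceless partner.
So /dʑ/ is the unpaired segment.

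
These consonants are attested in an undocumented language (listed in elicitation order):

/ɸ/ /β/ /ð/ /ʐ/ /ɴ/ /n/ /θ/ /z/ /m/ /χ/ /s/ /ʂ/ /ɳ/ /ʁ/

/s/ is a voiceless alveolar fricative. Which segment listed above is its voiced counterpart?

The voiced counterpart is a voiced alveolar fricative — in this inventory, /z/.

/z/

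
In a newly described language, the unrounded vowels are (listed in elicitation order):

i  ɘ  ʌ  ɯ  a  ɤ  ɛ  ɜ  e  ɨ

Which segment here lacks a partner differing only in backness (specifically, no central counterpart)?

/a/

High: /i/ ~ /ɨ/ ~ /ɯ/
High-mid: /e/ ~ /ɘ/ ~ /ɤ/
Low-mid: /ɛ/ ~ /ɜ/ ~ /ʌ/
Low: only /a/ (front); no central partner.
So /a/ is the unpaired segment.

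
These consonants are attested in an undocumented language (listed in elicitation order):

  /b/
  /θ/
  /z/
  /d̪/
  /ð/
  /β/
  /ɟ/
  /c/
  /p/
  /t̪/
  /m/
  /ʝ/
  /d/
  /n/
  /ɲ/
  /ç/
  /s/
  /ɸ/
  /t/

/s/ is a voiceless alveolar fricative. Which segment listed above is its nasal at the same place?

/n/

The nasal at the same place is an alveolar nasal — in this inventory, /n/.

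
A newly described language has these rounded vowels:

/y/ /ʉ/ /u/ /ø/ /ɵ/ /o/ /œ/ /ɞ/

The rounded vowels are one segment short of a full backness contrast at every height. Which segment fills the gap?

Front: /y/ (high), /ø/ (high-mid), /œ/ (low-mid).
Central: /ʉ/ (high), /ɵ/ (high-mid), /ɞ/ (low-mid).
Back: /u/ (high), /o/ (high-mid).
The low-mid row has no back member, so the gap is the low-mid back rounded vowel /ɔ/.

/ɔ/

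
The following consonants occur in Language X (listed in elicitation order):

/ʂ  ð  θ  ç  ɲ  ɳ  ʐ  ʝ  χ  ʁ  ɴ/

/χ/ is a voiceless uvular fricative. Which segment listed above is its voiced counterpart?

The voiced counterpart is a voiced uvular fricative — in this inventory, /ʁ/.

/ʁ/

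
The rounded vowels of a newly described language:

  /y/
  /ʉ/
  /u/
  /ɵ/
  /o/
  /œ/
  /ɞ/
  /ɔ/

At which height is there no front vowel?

height            front     central   back    
high              y         ʉ         u       
high-mid          —         ɵ         o       
low-mid           œ         ɞ         ɔ       
Every height has a front member except high-mid, where /ø/ would be expected.

high-mid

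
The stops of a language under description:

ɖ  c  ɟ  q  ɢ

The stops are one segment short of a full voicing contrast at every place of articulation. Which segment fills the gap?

/ʈ/

place of articulation  voiceless  voiced  
retroflex         —         ɖ       
palatal           c         ɟ       
uvular            q         ɢ       
The retroflex row has no voiceless member, so the gap is the voiceless retroflex stop /ʈ/.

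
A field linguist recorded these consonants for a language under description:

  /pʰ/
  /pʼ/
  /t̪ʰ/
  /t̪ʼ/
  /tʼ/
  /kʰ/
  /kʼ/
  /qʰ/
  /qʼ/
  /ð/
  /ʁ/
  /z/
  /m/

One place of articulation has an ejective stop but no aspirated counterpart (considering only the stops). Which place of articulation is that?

place of articulation  aspirated  ejective
bilabial          pʰ        pʼ      
dental            t̪ʰ       t̪ʼ     
alveolar          —         tʼ      
velar             kʰ        kʼ      
uvular            qʰ        qʼ      
Every place of articulation has an aspirated member except alveolar, where /tʰ/ would be expected.

alveolar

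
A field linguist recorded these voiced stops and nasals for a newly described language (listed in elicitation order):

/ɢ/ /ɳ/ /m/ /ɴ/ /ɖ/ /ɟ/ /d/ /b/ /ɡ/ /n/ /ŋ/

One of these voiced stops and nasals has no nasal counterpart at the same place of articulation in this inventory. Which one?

Bilabial: /b/ ~ /m/
Alveolar: /d/ ~ /n/
Retroflex: /ɖ/ ~ /ɳ/
Velar: /ɡ/ ~ /ŋ/
Uvular: /ɢ/ ~ /ɴ/
Palatal: only /ɟ/ (oral stop); no nasal partner.
So /ɟ/ is the unpaired segment.

/ɟ/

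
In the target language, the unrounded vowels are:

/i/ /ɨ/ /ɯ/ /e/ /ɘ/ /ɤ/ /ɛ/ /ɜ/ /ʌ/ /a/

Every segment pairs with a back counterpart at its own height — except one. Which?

High: /i/ ~ /ɨ/ ~ /ɯ/
High-mid: /e/ ~ /ɘ/ ~ /ɤ/
Low-mid: /ɛ/ ~ /ɜ/ ~ /ʌ/
Low: only /a/ (front); no back partner.
So /a/ is the unpaired segment.

/a/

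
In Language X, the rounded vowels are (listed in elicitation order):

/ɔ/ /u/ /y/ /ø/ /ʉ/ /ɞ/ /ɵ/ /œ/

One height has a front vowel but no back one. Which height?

high-mid

high: front /y/, central /ʉ/, back /u/.
high-mid: front /ø/, central /ɵ/, back —.
low-mid: front /œ/, central /ɞ/, back /ɔ/.
Every height has a back member except high-mid, where /o/ would be expected.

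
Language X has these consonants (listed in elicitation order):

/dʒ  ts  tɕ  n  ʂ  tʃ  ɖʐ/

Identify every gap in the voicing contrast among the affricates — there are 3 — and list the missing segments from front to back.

Voiceless: /ts/ (alveolar), /tʃ/ (postalveolar), /tɕ/ (alveolo-palatal).
Voiced: /dʒ/ (postalveolar), /ɖʐ/ (retroflex).
Gaps, from front to back: alveolar lacks voiced (/dz/); retroflex lacks voiceless (/ʈʂ/); alveolo-palatal lacks voiced (/dʑ/).

/dz/, /ʈʂ/, /dʑ/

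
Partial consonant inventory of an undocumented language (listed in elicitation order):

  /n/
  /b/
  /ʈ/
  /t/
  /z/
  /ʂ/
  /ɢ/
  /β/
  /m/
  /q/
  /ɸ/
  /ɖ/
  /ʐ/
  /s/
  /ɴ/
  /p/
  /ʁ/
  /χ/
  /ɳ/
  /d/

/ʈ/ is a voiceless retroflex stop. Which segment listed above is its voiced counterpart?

The voiced counterpart is a voiced retroflex stop — in this inventory, /ɖ/.

/ɖ/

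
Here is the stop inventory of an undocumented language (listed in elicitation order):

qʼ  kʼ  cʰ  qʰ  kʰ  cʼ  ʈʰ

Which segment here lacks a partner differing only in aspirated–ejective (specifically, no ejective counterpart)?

Palatal: /cʰ/ ~ /cʼ/
Velar: /kʰ/ ~ /kʼ/
Uvular: /qʰ/ ~ /qʼ/
Retroflex: only /ʈʰ/ (aspirated); no ejective partner.
So /ʈʰ/ is the unpaired segment.

/ʈʰ/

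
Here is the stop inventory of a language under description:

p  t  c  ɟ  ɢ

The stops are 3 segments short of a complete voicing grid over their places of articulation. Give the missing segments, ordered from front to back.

bilabial: voiceless /p/, voiced —.
alveolar: voiceless /t/, voiced —.
palatal: voiceless /c/, voiced /ɟ/.
uvular: voiceless —, voiced /ɢ/.
Gaps, from front to back: bilabial lacks voiced (/b/); alveolar lacks voiced (/d/); uvular lacks voiceless (/q/).

/b/, /d/, /q/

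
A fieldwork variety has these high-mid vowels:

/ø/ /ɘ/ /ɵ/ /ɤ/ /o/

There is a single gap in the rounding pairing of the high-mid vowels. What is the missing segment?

Unrounded: /ɘ/ (central), /ɤ/ (back).
Rounded: /ø/ (front), /ɵ/ (central), /o/ (back).
The front row has no unrounded member, so the gap is the front unrounded vowel /e/.

/e/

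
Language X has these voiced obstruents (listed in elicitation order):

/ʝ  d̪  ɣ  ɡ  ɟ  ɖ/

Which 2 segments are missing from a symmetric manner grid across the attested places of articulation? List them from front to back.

place of articulation  stop      fricative
dental            d̪        —       
retroflex         ɖ         —       
palatal           ɟ         ʝ       
velar             ɡ         ɣ       
Gaps, from front to back: dental lacks fricative (/ð/); retroflex lacks fricative (/ʐ/).

/ð/, /ʐ/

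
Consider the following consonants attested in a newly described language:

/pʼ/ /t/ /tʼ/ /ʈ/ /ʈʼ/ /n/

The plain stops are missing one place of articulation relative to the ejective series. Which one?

bilabial

Plain: /t/ (alveolar), /ʈ/ (retroflex).
Ejective: /pʼ/ (bilabial), /tʼ/ (alveolar), /ʈʼ/ (retroflex).
Every place of articulation has a plain member except bilabial, where /p/ would be expected.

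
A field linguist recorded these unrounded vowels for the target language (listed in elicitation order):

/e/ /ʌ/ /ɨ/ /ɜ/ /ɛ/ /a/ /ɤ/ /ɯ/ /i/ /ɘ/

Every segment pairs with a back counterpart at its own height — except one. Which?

High: /i/ ~ /ɨ/ ~ /ɯ/
High-mid: /e/ ~ /ɘ/ ~ /ɤ/
Low-mid: /ɛ/ ~ /ɜ/ ~ /ʌ/
Low: only /a/ (front); no back partner.
So /a/ is the unpaired segment.

/a/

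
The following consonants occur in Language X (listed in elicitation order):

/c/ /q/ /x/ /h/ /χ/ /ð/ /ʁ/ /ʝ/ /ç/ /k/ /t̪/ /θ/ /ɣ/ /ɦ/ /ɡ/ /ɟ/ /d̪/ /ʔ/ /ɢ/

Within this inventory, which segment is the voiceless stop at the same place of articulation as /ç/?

/c/

/ç/ is a voiceless palatal fricative.
The voiceless stop at the same place is a voiceless palatal stop — in this inventory, /c/.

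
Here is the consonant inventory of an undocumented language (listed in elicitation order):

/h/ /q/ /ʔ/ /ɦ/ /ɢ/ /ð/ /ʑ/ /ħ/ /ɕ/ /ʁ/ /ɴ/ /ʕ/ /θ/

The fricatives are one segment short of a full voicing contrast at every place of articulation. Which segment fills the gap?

/χ/

Voiceless: /θ/ (dental), /ɕ/ (alveolo-palatal), /ħ/ (pharyngeal), /h/ (glottal).
Voiced: /ð/ (dental), /ʑ/ (alveolo-palatal), /ʁ/ (uvular), /ʕ/ (pharyngeal), /ɦ/ (glottal).
The uvular row has no voiceless member, so the gap is the voiceless uvular fricative /χ/.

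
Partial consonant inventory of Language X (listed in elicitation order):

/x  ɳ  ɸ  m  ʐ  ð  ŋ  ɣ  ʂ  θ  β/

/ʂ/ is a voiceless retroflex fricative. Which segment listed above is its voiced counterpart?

/ʐ/

The voiced counterpart is a voiced retroflex fricative — in this inventory, /ʐ/.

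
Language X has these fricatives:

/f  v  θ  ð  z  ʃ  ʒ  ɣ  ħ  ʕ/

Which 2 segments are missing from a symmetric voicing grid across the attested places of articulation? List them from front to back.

place of articulation  voiceless  voiced  
labiodental       f         v       
dental            θ         ð       
alveolar          —         z       
postalveolar      ʃ         ʒ       
velar             —         ɣ       
pharyngeal        ħ         ʕ       
Gaps, from front to back: alveolar lacks voiceless (/s/); velar lacks voiceless (/x/).

/s/, /x/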